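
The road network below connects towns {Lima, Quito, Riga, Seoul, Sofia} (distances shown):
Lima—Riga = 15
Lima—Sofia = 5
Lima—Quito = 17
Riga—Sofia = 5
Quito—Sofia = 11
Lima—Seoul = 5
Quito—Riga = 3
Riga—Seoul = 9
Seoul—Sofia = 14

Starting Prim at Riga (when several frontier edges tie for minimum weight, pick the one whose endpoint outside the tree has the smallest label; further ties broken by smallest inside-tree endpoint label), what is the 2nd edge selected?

Riga-Sofia

Prim's algorithm from Riga:
Step 1: frontier [Quito—Riga 3, Riga—Sofia 5, Riga—Seoul 9, Lima—Riga 15] → take Quito—Riga (3); add Quito.
Step 2: frontier [Quito—Sofia 11, Lima—Quito 17, Riga—Sofia 5, Riga—Seoul 9, Lima—Riga 15] → take Riga—Sofia (5); add Sofia.
Step 3: frontier [Lima—Quito 17, Riga—Seoul 9, Lima—Riga 15, Lima—Sofia 5, Seoul—Sofia 14] → take Lima—Sofia (5); add Lima.
Step 4: frontier [Lima—Seoul 5, Riga—Seoul 9, Seoul—Sofia 14] → take Lima—Seoul (5); add Seoul.
The 2nd edge added is Riga—Sofia.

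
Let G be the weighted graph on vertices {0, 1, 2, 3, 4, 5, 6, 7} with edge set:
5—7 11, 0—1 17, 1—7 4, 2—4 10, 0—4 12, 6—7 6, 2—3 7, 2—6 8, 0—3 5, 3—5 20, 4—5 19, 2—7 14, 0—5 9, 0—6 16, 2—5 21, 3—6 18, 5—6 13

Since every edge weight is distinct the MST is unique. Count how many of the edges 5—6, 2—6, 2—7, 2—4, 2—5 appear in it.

2

Sort edges by weight, then run Kruskal:
1—7 (4): add — endpoints in different components.
0—3 (5): add — endpoints in different components.
6—7 (6): add — endpoints in different components.
2—3 (7): add — endpoints in different components.
2—6 (8): add — endpoints in different components.
0—5 (9): add — endpoints in different components.
2—4 (10): add — endpoints in different components.
MST edge set: {1—7, 0—3, 6—7, 2—3, 2—6, 0—5, 2—4}.
Of the listed edges, {2—6, 2—4} are in the MST → 2.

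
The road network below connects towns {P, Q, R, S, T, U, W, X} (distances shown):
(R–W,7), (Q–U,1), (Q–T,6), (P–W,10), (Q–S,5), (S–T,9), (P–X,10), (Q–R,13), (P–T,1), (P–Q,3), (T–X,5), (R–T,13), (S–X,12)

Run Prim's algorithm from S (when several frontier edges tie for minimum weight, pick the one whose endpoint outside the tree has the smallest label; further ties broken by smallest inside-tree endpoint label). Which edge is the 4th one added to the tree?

Grow the tree from S using Prim:
Step 1: cheapest edge leaving the tree is Q–S (5); add Q.
Step 2: cheapest edge leaving the tree is Q–U (1); add U.
Step 3: cheapest edge leaving the tree is P–Q (3); add P.
Step 4: cheapest edge leaving the tree is P–T (1); add T.
Step 5: cheapest edge leaving the tree is T–X (5); add X.
Step 6: cheapest edge leaving the tree is P–W (10); add W.
Step 7: cheapest edge leaving the tree is R–W (7); add R.
The 4th edge added is P–T.

P-T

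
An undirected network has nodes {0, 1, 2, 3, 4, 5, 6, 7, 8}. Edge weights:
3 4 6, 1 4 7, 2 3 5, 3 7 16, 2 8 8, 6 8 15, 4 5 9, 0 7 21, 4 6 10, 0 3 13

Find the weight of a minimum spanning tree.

Grow the tree from 0 using Prim:
Step 1: frontier [0 3 13, 0 7 21] → take 0 3 (13); add 3.
Step 2: frontier [0 7 21, 2 3 5, 3 4 6, 3 7 16] → take 2 3 (5); add 2.
Step 3: frontier [0 7 21, 2 8 8, 3 4 6, 3 7 16] → take 3 4 (6); add 4.
Step 4: frontier [0 7 21, 2 8 8, 3 7 16, 1 4 7, 4 5 9, 4 6 10] → take 1 4 (7); add 1.
Step 5: frontier [0 7 21, 2 8 8, 3 7 16, 4 5 9, 4 6 10] → take 2 8 (8); add 8.
Step 6: frontier [0 7 21, 3 7 16, 4 5 9, 4 6 10, 6 8 15] → take 4 5 (9); add 5.
Step 7: frontier [0 7 21, 3 7 16, 4 6 10, 6 8 15] → take 4 6 (10); add 6.
Step 8: frontier [0 7 21, 3 7 16] → take 3 7 (16); add 7.
MST edges: 0 3, 2 3, 3 4, 1 4, 2 8, 4 5, 4 6, 3 7; total weight 13+5+6+7+8+9+10+16 = 74.

74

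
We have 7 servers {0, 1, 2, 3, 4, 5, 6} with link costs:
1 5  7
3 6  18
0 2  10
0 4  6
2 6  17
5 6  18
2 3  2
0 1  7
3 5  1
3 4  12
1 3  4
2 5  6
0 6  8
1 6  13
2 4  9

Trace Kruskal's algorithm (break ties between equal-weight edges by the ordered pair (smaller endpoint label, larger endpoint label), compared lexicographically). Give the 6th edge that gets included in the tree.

Kruskal's algorithm — process edges by increasing weight (ties by edge label):
3 5 (1): add. Components now {0} {1} {2} {3,5} {4} {6}
2 3 (2): add. Components now {0} {1} {2,3,5} {4} {6}
1 3 (4): add. Components now {0} {1,2,3,5} {4} {6}
0 4 (6): add. Components now {0,4} {1,2,3,5} {6}
2 5 (6): skip — 2 and 5 already connected.
0 1 (7): add. Components now {0,1,2,3,4,5} {6}
1 5 (7): skip — 1 and 5 already connected.
0 6 (8): add. Components now {0,1,2,3,4,5,6}
The 6th edge added is 0 6.

0-6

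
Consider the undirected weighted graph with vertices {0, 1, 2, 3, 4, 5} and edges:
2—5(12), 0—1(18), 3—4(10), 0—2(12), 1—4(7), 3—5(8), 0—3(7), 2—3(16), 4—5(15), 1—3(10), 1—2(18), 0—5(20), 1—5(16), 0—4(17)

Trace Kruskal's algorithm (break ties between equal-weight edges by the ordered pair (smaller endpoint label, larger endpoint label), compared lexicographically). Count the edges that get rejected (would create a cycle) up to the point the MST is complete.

1

Kruskal's algorithm — process edges by increasing weight (ties by edge label):
0—3 (7): add. Components now {0,3} {1} {2} {4} {5}
1—4 (7): add. Components now {0,3} {1,4} {2} {5}
3—5 (8): add. Components now {0,3,5} {1,4} {2}
1—3 (10): add. Components now {0,1,3,4,5} {2}
3—4 (10): skip — 3 and 4 already connected.
0—2 (12): add. Components now {0,1,2,3,4,5}
Edges rejected before the tree was complete: 1.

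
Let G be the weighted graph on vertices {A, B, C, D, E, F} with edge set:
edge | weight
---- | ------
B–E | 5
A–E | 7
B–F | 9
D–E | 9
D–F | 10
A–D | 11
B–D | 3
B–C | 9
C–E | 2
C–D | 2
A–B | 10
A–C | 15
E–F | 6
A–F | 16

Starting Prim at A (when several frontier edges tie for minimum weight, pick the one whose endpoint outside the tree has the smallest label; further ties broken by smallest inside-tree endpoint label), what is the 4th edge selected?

Prim's algorithm from A:
Step 1: frontier [A–E 7, A–B 10, A–D 11, A–C 15, A–F 16] → take A–E (7); add E.
Step 2: frontier [A–B 10, A–D 11, A–C 15, A–F 16, C–E 2, B–E 5, E–F 6, D–E 9] → take C–E (2); add C.
Step 3: frontier [A–B 10, A–D 11, A–F 16, C–D 2, B–C 9, B–E 5, E–F 6, D–E 9] → take C–D (2); add D.
Step 4: frontier [A–B 10, A–F 16, B–C 9, B–D 3, D–F 10, B–E 5, E–F 6] → take B–D (3); add B.
Step 5: frontier [A–F 16, B–F 9, D–F 10, E–F 6] → take E–F (6); add F.
The 4th edge added is B–D.

B-D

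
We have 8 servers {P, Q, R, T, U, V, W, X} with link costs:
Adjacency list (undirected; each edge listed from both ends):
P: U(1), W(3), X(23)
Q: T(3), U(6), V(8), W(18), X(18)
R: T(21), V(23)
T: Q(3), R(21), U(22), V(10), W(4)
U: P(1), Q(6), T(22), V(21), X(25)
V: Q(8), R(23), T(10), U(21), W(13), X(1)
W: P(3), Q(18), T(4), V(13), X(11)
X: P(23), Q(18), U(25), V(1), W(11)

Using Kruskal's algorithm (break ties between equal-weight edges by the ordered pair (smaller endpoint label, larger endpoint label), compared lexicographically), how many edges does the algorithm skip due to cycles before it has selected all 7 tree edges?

6

Sort edges by weight, then run Kruskal:
P-U (1): add — endpoints in different components.
V-X (1): add — endpoints in different components.
P-W (3): add — endpoints in different components.
Q-T (3): add — endpoints in different components.
T-W (4): add — endpoints in different components.
Q-U (6): skip — Q and U already connected.
Q-V (8): add — endpoints in different components.
T-V (10): skip — T and V already connected.
W-X (11): skip — W and X already connected.
V-W (13): skip — W and V already connected.
Q-W (18): skip — W and Q already connected.
Q-X (18): skip — Q and X already connected.
R-T (21): add — endpoints in different components.
Edges rejected before the tree was complete: 6.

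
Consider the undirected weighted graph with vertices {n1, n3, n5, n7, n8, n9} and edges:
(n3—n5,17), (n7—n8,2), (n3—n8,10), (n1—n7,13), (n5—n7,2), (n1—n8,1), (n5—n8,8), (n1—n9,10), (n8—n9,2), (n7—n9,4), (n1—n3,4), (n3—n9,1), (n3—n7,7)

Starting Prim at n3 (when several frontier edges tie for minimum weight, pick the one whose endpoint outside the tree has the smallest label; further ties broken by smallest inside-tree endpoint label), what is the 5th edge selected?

Grow the tree from n3 using Prim:
Step 1: frontier [n3—n9 1, n1—n3 4, n3—n7 7, n3—n8 10, n3—n5 17] → take n3—n9 (1); add n9.
Step 2: frontier [n1—n3 4, n3—n7 7, n3—n8 10, n3—n5 17, n8—n9 2, n7—n9 4, n1—n9 10] → take n8—n9 (2); add n8.
Step 3: frontier [n1—n3 4, n3—n7 7, n3—n5 17, n1—n8 1, n7—n8 2, n5—n8 8, n7—n9 4, n1—n9 10] → take n1—n8 (1); add n1.
Step 4: frontier [n1—n7 13, n3—n7 7, n3—n5 17, n7—n8 2, n5—n8 8, n7—n9 4] → take n7—n8 (2); add n7.
Step 5: frontier [n3—n5 17, n5—n7 2, n5—n8 8] → take n5—n7 (2); add n5.
The 5th edge added is n5—n7.

n5-n7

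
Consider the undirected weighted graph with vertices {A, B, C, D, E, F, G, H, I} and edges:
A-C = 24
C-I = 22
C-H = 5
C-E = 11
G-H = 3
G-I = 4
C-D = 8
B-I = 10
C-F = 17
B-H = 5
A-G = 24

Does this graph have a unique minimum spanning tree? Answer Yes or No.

Kruskal's algorithm — process edges by increasing weight (ties by edge label):
G-H (3): add — endpoints in different components.
G-I (4): add — endpoints in different components.
B-H (5): add — endpoints in different components.
C-H (5): add — endpoints in different components.
C-D (8): add — endpoints in different components.
B-I (10): skip — B and I already connected.
C-E (11): add — endpoints in different components.
C-F (17): add — endpoints in different components.
C-I (22): skip — C and I already connected.
A-C (24): add — endpoints in different components.
Non-tree edge A-G has weight 24, equal to the heaviest edge on its tree cycle — swapping gives another MST of the same weight. Not unique.

No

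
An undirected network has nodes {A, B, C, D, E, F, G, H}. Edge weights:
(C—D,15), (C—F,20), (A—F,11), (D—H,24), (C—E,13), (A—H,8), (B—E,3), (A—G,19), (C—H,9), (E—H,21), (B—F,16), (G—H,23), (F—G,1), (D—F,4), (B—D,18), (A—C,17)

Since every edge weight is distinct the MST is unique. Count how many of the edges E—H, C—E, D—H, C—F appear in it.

1

Kruskal: consider edges lightest-first.
F—G (1): add — endpoints in different components.
B—E (3): add — endpoints in different components.
D—F (4): add — endpoints in different components.
A—H (8): add — endpoints in different components.
C—H (9): add — endpoints in different components.
A—F (11): add — endpoints in different components.
C—E (13): add — endpoints in different components.
MST edge set: {F—G, B—E, D—F, A—H, C—H, A—F, C—E}.
Of the listed edges, {C—E} are in the MST → 1.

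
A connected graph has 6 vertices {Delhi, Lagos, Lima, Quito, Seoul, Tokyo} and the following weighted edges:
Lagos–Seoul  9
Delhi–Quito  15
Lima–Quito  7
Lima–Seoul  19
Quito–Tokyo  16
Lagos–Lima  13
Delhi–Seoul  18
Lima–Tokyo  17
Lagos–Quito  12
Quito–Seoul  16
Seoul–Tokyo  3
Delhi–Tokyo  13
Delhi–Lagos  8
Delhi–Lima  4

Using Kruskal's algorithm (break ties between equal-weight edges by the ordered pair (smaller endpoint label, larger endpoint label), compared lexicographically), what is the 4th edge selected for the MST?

Delhi-Lagos

Kruskal: consider edges lightest-first.
Seoul–Tokyo (3): add — endpoints in different components.
Delhi–Lima (4): add — endpoints in different components.
Lima–Quito (7): add — endpoints in different components.
Delhi–Lagos (8): add — endpoints in different components.
Lagos–Seoul (9): add — endpoints in different components.
The 4th edge added is Delhi–Lagos.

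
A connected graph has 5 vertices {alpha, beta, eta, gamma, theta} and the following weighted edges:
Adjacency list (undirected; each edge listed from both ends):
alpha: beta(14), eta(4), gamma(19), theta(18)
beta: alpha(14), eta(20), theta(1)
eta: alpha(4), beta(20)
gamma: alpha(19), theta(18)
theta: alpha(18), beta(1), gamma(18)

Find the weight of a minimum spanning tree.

Kruskal's algorithm — process edges by increasing weight (ties by edge label):
beta theta (1): add. Components now {beta,theta} {alpha} {gamma} {eta}
alpha eta (4): add. Components now {beta,theta} {alpha,eta} {gamma}
alpha beta (14): add. Components now {alpha,beta,eta,theta} {gamma}
alpha theta (18): skip — alpha and theta already connected.
gamma theta (18): add. Components now {alpha,beta,eta,gamma,theta}
MST edges: beta theta, alpha eta, alpha beta, gamma theta; total weight 1+4+14+18 = 37.

37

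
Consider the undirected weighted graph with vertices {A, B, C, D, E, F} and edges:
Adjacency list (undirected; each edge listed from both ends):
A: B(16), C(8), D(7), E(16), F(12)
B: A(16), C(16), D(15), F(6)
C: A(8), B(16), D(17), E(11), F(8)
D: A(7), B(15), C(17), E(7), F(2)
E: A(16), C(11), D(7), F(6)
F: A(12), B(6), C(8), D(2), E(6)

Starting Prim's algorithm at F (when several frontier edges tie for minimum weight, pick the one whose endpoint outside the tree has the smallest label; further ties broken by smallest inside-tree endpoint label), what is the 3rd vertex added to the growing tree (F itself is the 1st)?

Prim's algorithm from F:
Step 1: frontier [D F 2, B F 6, E F 6, C F 8, A F 12] → take D F (2); add D.
Step 2: frontier [A D 7, D E 7, B D 15, C D 17, B F 6, E F 6, C F 8, A F 12] → take B F (6); add B.
Step 3: frontier [A B 16, B C 16, A D 7, D E 7, C D 17, E F 6, C F 8, A F 12] → take E F (6); add E.
Step 4: frontier [A B 16, B C 16, A D 7, C D 17, C E 11, A E 16, C F 8, A F 12] → take A D (7); add A.
Step 5: frontier [A C 8, B C 16, C D 17, C E 11, C F 8] → take A C (8); add C.
Vertex order: F, D, B, E, A, C. The 3rd vertex is B.

B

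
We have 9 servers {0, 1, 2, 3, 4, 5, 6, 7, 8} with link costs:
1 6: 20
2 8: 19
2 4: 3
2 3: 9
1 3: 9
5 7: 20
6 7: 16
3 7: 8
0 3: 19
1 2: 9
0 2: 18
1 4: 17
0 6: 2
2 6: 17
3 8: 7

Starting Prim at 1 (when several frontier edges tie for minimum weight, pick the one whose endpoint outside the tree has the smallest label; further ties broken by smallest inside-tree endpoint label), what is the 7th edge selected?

Prim's algorithm from 1:
Step 1: cheapest edge leaving the tree is 1 2 (9); add 2.
Step 2: cheapest edge leaving the tree is 2 4 (3); add 4.
Step 3: cheapest edge leaving the tree is 1 3 (9); add 3.
Step 4: cheapest edge leaving the tree is 3 8 (7); add 8.
Step 5: cheapest edge leaving the tree is 3 7 (8); add 7.
Step 6: cheapest edge leaving the tree is 6 7 (16); add 6.
Step 7: cheapest edge leaving the tree is 0 6 (2); add 0.
Step 8: cheapest edge leaving the tree is 5 7 (20); add 5.
The 7th edge added is 0 6.

0-6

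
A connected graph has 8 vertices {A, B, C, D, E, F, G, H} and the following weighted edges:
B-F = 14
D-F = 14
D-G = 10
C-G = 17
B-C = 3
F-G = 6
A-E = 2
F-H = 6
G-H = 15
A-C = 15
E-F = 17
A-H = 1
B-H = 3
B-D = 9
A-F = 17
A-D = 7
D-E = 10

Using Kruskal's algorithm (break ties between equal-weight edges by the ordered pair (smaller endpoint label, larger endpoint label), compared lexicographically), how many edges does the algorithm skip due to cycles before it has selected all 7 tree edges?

Sort edges by weight, then run Kruskal:
A-H (1): add — endpoints in different components.
A-E (2): add — endpoints in different components.
B-C (3): add — endpoints in different components.
B-H (3): add — endpoints in different components.
F-G (6): add — endpoints in different components.
F-H (6): add — endpoints in different components.
A-D (7): add — endpoints in different components.
Edges rejected before the tree was complete: 0.

0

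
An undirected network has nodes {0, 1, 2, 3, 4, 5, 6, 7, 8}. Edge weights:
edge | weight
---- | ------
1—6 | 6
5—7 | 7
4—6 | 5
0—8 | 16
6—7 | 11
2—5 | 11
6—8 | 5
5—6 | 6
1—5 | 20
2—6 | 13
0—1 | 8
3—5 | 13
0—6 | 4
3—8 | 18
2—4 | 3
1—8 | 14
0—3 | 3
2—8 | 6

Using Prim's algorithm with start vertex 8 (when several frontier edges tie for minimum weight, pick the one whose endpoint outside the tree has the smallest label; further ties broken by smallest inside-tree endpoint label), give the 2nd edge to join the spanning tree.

Prim, starting at 8.
Step 1: cheapest edge leaving the tree is 6—8 (5); add 6.
Step 2: cheapest edge leaving the tree is 0—6 (4); add 0.
Step 3: cheapest edge leaving the tree is 0—3 (3); add 3.
Step 4: cheapest edge leaving the tree is 4—6 (5); add 4.
Step 5: cheapest edge leaving the tree is 2—4 (3); add 2.
Step 6: cheapest edge leaving the tree is 1—6 (6); add 1.
Step 7: cheapest edge leaving the tree is 5—6 (6); add 5.
Step 8: cheapest edge leaving the tree is 5—7 (7); add 7.
The 2nd edge added is 0—6.

0-6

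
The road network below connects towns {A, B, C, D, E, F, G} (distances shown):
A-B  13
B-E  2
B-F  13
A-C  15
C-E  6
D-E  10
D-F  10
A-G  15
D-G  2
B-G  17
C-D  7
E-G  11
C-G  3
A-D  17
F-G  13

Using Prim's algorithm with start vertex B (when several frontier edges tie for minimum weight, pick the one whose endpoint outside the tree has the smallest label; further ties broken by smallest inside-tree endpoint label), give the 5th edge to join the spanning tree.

Grow the tree from B using Prim:
Step 1: cheapest edge leaving the tree is B-E (2); add E.
Step 2: cheapest edge leaving the tree is C-E (6); add C.
Step 3: cheapest edge leaving the tree is C-G (3); add G.
Step 4: cheapest edge leaving the tree is D-G (2); add D.
Step 5: cheapest edge leaving the tree is D-F (10); add F.
Step 6: cheapest edge leaving the tree is A-B (13); add A.
The 5th edge added is D-F.

D-F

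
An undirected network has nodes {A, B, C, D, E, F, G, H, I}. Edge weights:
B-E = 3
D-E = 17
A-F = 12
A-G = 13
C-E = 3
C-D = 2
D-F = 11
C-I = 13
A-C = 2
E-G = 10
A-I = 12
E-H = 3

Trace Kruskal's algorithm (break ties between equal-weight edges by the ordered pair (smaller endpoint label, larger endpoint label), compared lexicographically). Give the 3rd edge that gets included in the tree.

Kruskal's algorithm — process edges by increasing weight (ties by edge label):
A-C (2): add — endpoints in different components.
C-D (2): add — endpoints in different components.
B-E (3): add — endpoints in different components.
C-E (3): add — endpoints in different components.
E-H (3): add — endpoints in different components.
E-G (10): add — endpoints in different components.
D-F (11): add — endpoints in different components.
A-F (12): skip — A and F already connected.
A-I (12): add — endpoints in different components.
The 3rd edge added is B-E.

B-E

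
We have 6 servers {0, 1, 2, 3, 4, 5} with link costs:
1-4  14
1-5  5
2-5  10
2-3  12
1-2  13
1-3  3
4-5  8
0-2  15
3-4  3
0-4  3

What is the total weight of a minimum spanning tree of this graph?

24

Kruskal: consider edges lightest-first.
0-4 (3): add. Components now {0,4} {1} {2} {3} {5}
1-3 (3): add. Components now {0,4} {1,3} {2} {5}
3-4 (3): add. Components now {0,1,3,4} {2} {5}
1-5 (5): add. Components now {0,1,3,4,5} {2}
4-5 (8): skip — 4 and 5 already connected.
2-5 (10): add. Components now {0,1,2,3,4,5}
MST edges: 0-4, 1-3, 3-4, 1-5, 2-5; total weight 3+3+3+5+10 = 24.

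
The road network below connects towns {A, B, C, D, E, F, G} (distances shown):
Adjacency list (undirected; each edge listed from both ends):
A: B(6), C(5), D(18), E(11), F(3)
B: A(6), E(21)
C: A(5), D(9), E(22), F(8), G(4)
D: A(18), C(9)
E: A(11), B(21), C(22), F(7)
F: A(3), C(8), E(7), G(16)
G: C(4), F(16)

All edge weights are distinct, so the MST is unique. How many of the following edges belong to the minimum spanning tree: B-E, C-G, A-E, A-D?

1

Sort edges by weight, then run Kruskal:
A-F (3): add — endpoints in different components.
C-G (4): add — endpoints in different components.
A-C (5): add — endpoints in different components.
A-B (6): add — endpoints in different components.
E-F (7): add — endpoints in different components.
C-F (8): skip — C and F already connected.
C-D (9): add — endpoints in different components.
MST edge set: {A-F, C-G, A-C, A-B, E-F, C-D}.
Of the listed edges, {C-G} are in the MST → 1.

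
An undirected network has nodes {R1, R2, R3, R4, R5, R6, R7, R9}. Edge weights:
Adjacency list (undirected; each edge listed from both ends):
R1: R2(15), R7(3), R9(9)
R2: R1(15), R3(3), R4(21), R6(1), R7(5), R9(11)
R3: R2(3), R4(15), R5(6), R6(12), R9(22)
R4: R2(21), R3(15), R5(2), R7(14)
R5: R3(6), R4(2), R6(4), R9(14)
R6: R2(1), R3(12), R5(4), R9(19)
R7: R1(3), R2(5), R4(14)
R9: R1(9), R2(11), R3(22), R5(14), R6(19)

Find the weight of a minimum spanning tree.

Prim, starting at R7.
Step 1: cheapest edge leaving the tree is R1 R7 (3); add R1.
Step 2: cheapest edge leaving the tree is R2 R7 (5); add R2.
Step 3: cheapest edge leaving the tree is R2 R6 (1); add R6.
Step 4: cheapest edge leaving the tree is R2 R3 (3); add R3.
Step 5: cheapest edge leaving the tree is R5 R6 (4); add R5.
Step 6: cheapest edge leaving the tree is R4 R5 (2); add R4.
Step 7: cheapest edge leaving the tree is R1 R9 (9); add R9.
MST edges: R1 R7, R2 R7, R2 R6, R2 R3, R5 R6, R4 R5, R1 R9; total weight 3+5+1+3+4+2+9 = 27.

27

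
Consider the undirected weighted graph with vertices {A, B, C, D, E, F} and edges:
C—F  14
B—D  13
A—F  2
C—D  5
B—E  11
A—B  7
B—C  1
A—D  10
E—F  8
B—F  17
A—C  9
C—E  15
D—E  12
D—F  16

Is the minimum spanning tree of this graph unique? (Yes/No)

Kruskal's algorithm — process edges by increasing weight (ties by edge label):
B—C (1): add. Components now {A} {B,C} {D} {E} {F}
A—F (2): add. Components now {A,F} {B,C} {D} {E}
C—D (5): add. Components now {A,F} {B,C,D} {E}
A—B (7): add. Components now {A,B,C,D,F} {E}
E—F (8): add. Components now {A,B,C,D,E,F}
Every non-tree edge has weight strictly greater than the heaviest edge on the tree path between its endpoints, so the MST is unique.

Yes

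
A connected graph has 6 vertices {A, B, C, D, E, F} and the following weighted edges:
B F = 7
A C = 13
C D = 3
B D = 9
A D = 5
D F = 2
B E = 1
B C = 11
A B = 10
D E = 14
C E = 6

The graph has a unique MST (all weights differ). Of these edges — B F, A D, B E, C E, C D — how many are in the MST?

4

Kruskal's algorithm — process edges by increasing weight (ties by edge label):
B E (1): add. Components now {A} {B,E} {C} {D} {F}
D F (2): add. Components now {A} {B,E} {C} {D,F}
C D (3): add. Components now {A} {B,E} {C,D,F}
A D (5): add. Components now {A,C,D,F} {B,E}
C E (6): add. Components now {A,B,C,D,E,F}
MST edge set: {B E, D F, C D, A D, C E}.
Of the listed edges, {A D, B E, C E, C D} are in the MST → 4.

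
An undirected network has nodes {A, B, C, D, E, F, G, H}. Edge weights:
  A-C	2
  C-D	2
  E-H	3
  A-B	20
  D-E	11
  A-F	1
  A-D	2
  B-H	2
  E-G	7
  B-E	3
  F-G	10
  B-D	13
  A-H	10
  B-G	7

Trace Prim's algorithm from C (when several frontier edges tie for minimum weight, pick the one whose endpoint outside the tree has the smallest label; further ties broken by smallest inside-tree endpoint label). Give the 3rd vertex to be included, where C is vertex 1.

F

Grow the tree from C using Prim:
Step 1: cheapest edge leaving the tree is A-C (2); add A.
Step 2: cheapest edge leaving the tree is A-F (1); add F.
Step 3: cheapest edge leaving the tree is A-D (2); add D.
Step 4: cheapest edge leaving the tree is F-G (10); add G.
Step 5: cheapest edge leaving the tree is B-G (7); add B.
Step 6: cheapest edge leaving the tree is B-H (2); add H.
Step 7: cheapest edge leaving the tree is B-E (3); add E.
Vertex order: C, A, F, D, G, B, H, E. The 3rd vertex is F.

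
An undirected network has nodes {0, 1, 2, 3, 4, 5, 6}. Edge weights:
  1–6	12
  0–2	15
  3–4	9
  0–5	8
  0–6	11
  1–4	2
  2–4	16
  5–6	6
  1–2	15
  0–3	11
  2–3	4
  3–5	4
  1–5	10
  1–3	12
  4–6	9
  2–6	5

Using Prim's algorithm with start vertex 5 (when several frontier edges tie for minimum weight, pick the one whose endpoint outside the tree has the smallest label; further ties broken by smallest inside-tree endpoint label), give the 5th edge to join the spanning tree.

Grow the tree from 5 using Prim:
Step 1: cheapest edge leaving the tree is 3–5 (4); add 3.
Step 2: cheapest edge leaving the tree is 2–3 (4); add 2.
Step 3: cheapest edge leaving the tree is 2–6 (5); add 6.
Step 4: cheapest edge leaving the tree is 0–5 (8); add 0.
Step 5: cheapest edge leaving the tree is 3–4 (9); add 4.
Step 6: cheapest edge leaving the tree is 1–4 (2); add 1.
The 5th edge added is 3–4.

3-4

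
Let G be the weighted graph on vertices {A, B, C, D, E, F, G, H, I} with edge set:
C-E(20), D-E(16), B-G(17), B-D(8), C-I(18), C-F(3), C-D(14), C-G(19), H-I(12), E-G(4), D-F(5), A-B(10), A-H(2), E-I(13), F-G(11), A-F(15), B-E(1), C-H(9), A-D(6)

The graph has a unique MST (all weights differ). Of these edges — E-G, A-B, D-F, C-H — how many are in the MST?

Kruskal: consider edges lightest-first.
B-E (1): add — endpoints in different components.
A-H (2): add — endpoints in different components.
C-F (3): add — endpoints in different components.
E-G (4): add — endpoints in different components.
D-F (5): add — endpoints in different components.
A-D (6): add — endpoints in different components.
B-D (8): add — endpoints in different components.
C-H (9): skip — C and H already connected.
A-B (10): skip — A and B already connected.
F-G (11): skip — F and G already connected.
H-I (12): add — endpoints in different components.
MST edge set: {B-E, A-H, C-F, E-G, D-F, A-D, B-D, H-I}.
Of the listed edges, {E-G, D-F} are in the MST → 2.

2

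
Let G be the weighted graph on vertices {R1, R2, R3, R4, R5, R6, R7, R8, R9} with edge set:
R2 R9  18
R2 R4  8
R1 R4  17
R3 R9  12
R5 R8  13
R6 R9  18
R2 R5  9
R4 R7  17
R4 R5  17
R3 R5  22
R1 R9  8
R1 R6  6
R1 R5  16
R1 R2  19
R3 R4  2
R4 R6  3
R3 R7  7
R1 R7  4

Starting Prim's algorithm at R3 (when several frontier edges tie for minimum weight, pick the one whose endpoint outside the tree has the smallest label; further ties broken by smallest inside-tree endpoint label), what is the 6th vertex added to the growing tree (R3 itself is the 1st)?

R2

Prim, starting at R3.
Step 1: cheapest edge leaving the tree is R3 R4 (2); add R4.
Step 2: cheapest edge leaving the tree is R4 R6 (3); add R6.
Step 3: cheapest edge leaving the tree is R1 R6 (6); add R1.
Step 4: cheapest edge leaving the tree is R1 R7 (4); add R7.
Step 5: cheapest edge leaving the tree is R2 R4 (8); add R2.
Step 6: cheapest edge leaving the tree is R1 R9 (8); add R9.
Step 7: cheapest edge leaving the tree is R2 R5 (9); add R5.
Step 8: cheapest edge leaving the tree is R5 R8 (13); add R8.
Vertex order: R3, R4, R6, R1, R7, R2, R9, R5, R8. The 6th vertex is R2.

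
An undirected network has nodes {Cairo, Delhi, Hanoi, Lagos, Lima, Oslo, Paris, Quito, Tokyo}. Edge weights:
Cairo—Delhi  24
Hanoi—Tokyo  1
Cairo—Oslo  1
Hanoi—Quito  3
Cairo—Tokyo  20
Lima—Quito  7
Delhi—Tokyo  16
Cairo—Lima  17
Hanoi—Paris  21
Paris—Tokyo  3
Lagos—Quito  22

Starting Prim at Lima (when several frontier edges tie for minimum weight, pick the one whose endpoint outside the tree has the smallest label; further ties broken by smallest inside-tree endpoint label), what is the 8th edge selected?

Lagos-Quito

Grow the tree from Lima using Prim:
Step 1: cheapest edge leaving the tree is Lima—Quito (7); add Quito.
Step 2: cheapest edge leaving the tree is Hanoi—Quito (3); add Hanoi.
Step 3: cheapest edge leaving the tree is Hanoi—Tokyo (1); add Tokyo.
Step 4: cheapest edge leaving the tree is Paris—Tokyo (3); add Paris.
Step 5: cheapest edge leaving the tree is Delhi—Tokyo (16); add Delhi.
Step 6: cheapest edge leaving the tree is Cairo—Lima (17); add Cairo.
Step 7: cheapest edge leaving the tree is Cairo—Oslo (1); add Oslo.
Step 8: cheapest edge leaving the tree is Lagos—Quito (22); add Lagos.
The 8th edge added is Lagos—Quito.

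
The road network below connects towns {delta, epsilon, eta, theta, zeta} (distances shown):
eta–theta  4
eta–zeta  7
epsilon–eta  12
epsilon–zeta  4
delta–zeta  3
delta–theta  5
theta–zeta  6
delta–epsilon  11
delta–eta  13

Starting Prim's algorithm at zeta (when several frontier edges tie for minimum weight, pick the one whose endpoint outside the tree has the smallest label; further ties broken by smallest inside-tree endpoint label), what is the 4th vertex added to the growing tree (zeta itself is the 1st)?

theta

Prim's algorithm from zeta:
Step 1: cheapest edge leaving the tree is delta–zeta (3); add delta.
Step 2: cheapest edge leaving the tree is epsilon–zeta (4); add epsilon.
Step 3: cheapest edge leaving the tree is delta–theta (5); add theta.
Step 4: cheapest edge leaving the tree is eta–theta (4); add eta.
Vertex order: zeta, delta, epsilon, theta, eta. The 4th vertex is theta.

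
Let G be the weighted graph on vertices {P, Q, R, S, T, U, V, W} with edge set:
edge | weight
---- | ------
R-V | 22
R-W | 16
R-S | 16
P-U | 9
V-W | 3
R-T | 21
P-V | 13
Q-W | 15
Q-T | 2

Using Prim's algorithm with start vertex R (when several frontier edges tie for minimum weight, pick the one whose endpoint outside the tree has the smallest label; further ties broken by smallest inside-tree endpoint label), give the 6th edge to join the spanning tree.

Q-W

Prim, starting at R.
Step 1: cheapest edge leaving the tree is R-S (16); add S.
Step 2: cheapest edge leaving the tree is R-W (16); add W.
Step 3: cheapest edge leaving the tree is V-W (3); add V.
Step 4: cheapest edge leaving the tree is P-V (13); add P.
Step 5: cheapest edge leaving the tree is P-U (9); add U.
Step 6: cheapest edge leaving the tree is Q-W (15); add Q.
Step 7: cheapest edge leaving the tree is Q-T (2); add T.
The 6th edge added is Q-W.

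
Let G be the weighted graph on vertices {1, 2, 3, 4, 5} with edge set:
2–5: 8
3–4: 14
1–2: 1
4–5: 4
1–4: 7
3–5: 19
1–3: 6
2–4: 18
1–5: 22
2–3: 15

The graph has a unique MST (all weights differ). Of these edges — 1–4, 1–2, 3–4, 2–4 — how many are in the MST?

Kruskal: consider edges lightest-first.
1–2 (1): add — endpoints in different components.
4–5 (4): add — endpoints in different components.
1–3 (6): add — endpoints in different components.
1–4 (7): add — endpoints in different components.
MST edge set: {1–2, 4–5, 1–3, 1–4}.
Of the listed edges, {1–4, 1–2} are in the MST → 2.

2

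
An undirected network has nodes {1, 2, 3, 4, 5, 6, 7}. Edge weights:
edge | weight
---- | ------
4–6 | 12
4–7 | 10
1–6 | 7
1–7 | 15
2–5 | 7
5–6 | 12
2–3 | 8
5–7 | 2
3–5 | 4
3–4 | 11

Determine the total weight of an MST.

Sort edges by weight, then run Kruskal:
5–7 (2): add. Components now {1} {2} {3} {4} {5,7} {6}
3–5 (4): add. Components now {1} {2} {3,5,7} {4} {6}
1–6 (7): add. Components now {1,6} {2} {3,5,7} {4}
2–5 (7): add. Components now {1,6} {2,3,5,7} {4}
2–3 (8): skip — 2 and 3 already connected.
4–7 (10): add. Components now {1,6} {2,3,4,5,7}
3–4 (11): skip — 3 and 4 already connected.
4–6 (12): add. Components now {1,2,3,4,5,6,7}
MST edges: 5–7, 3–5, 1–6, 2–5, 4–7, 4–6; total weight 2+4+7+7+10+12 = 42.

42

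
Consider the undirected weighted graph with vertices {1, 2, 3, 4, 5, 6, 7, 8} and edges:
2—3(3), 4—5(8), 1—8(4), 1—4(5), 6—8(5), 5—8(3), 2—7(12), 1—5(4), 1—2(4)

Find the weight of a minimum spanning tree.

36

Kruskal's algorithm — process edges by increasing weight (ties by edge label):
2—3 (3): add — endpoints in different components.
5—8 (3): add — endpoints in different components.
1—2 (4): add — endpoints in different components.
1—5 (4): add — endpoints in different components.
1—8 (4): skip — 1 and 8 already connected.
1—4 (5): add — endpoints in different components.
6—8 (5): add — endpoints in different components.
4—5 (8): skip — 4 and 5 already connected.
2—7 (12): add — endpoints in different components.
MST edges: 2—3, 5—8, 1—2, 1—5, 1—4, 6—8, 2—7; total weight 3+3+4+4+5+5+12 = 36.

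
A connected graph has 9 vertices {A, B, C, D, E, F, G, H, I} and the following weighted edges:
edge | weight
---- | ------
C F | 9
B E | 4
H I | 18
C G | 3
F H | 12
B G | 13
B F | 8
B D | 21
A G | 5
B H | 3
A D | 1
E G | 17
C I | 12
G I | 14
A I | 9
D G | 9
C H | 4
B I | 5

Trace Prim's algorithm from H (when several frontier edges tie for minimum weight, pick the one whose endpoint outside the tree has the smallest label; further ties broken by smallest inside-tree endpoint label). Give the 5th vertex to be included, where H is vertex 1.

Prim, starting at H.
Step 1: cheapest edge leaving the tree is B H (3); add B.
Step 2: cheapest edge leaving the tree is C H (4); add C.
Step 3: cheapest edge leaving the tree is C G (3); add G.
Step 4: cheapest edge leaving the tree is B E (4); add E.
Step 5: cheapest edge leaving the tree is A G (5); add A.
Step 6: cheapest edge leaving the tree is A D (1); add D.
Step 7: cheapest edge leaving the tree is B I (5); add I.
Step 8: cheapest edge leaving the tree is B F (8); add F.
Vertex order: H, B, C, G, E, A, D, I, F. The 5th vertex is E.

E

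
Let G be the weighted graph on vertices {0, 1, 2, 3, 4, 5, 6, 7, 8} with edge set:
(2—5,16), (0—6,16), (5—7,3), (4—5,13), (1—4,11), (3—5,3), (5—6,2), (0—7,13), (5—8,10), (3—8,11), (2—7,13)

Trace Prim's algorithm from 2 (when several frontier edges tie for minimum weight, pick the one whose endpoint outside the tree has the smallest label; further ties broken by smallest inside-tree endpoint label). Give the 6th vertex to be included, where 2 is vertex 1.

8

Prim, starting at 2.
Step 1: frontier [2—7 13, 2—5 16] → take 2—7 (13); add 7.
Step 2: frontier [2—5 16, 5—7 3, 0—7 13] → take 5—7 (3); add 5.
Step 3: frontier [5—6 2, 3—5 3, 5—8 10, 4—5 13, 0—7 13] → take 5—6 (2); add 6.
Step 4: frontier [3—5 3, 5—8 10, 4—5 13, 0—6 16, 0—7 13] → take 3—5 (3); add 3.
Step 5: frontier [3—8 11, 5—8 10, 4—5 13, 0—6 16, 0—7 13] → take 5—8 (10); add 8.
Step 6: frontier [4—5 13, 0—6 16, 0—7 13] → take 0—7 (13); add 0.
Step 7: frontier [4—5 13] → take 4—5 (13); add 4.
Step 8: frontier [1—4 11] → take 1—4 (11); add 1.
Vertex order: 2, 7, 5, 6, 3, 8, 0, 4, 1. The 6th vertex is 8.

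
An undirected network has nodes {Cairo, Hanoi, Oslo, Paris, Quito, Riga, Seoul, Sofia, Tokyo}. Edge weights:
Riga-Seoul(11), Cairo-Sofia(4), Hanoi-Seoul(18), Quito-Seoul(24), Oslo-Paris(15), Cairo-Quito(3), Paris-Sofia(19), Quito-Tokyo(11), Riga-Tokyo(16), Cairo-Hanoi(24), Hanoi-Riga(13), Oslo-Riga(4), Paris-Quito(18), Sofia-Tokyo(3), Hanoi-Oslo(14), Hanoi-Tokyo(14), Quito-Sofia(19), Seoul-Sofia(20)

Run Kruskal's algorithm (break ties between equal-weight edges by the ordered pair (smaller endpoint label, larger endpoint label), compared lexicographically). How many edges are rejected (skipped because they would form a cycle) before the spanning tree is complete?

2

Kruskal: consider edges lightest-first.
Cairo-Quito (3): add — endpoints in different components.
Sofia-Tokyo (3): add — endpoints in different components.
Cairo-Sofia (4): add — endpoints in different components.
Oslo-Riga (4): add — endpoints in different components.
Quito-Tokyo (11): skip — Quito and Tokyo already connected.
Riga-Seoul (11): add — endpoints in different components.
Hanoi-Riga (13): add — endpoints in different components.
Hanoi-Oslo (14): skip — Oslo and Hanoi already connected.
Hanoi-Tokyo (14): add — endpoints in different components.
Oslo-Paris (15): add — endpoints in different components.
Edges rejected before the tree was complete: 2.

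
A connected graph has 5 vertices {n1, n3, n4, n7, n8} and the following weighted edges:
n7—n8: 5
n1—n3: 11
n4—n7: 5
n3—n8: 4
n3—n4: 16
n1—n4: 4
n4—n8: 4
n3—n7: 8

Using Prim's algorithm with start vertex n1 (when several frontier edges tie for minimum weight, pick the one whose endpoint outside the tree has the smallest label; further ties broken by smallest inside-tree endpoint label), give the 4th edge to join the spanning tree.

Prim's algorithm from n1:
Step 1: cheapest edge leaving the tree is n1—n4 (4); add n4.
Step 2: cheapest edge leaving the tree is n4—n8 (4); add n8.
Step 3: cheapest edge leaving the tree is n3—n8 (4); add n3.
Step 4: cheapest edge leaving the tree is n4—n7 (5); add n7.
The 4th edge added is n4—n7.

n4-n7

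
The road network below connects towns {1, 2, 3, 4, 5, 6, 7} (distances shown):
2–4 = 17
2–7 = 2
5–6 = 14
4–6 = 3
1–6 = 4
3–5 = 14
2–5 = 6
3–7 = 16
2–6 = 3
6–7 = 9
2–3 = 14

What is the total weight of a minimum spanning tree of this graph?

32

Grow the tree from 4 using Prim:
Step 1: frontier [4–6 3, 2–4 17] → take 4–6 (3); add 6.
Step 2: frontier [2–4 17, 2–6 3, 1–6 4, 6–7 9, 5–6 14] → take 2–6 (3); add 2.
Step 3: frontier [2–7 2, 2–5 6, 2–3 14, 1–6 4, 6–7 9, 5–6 14] → take 2–7 (2); add 7.
Step 4: frontier [2–5 6, 2–3 14, 1–6 4, 5–6 14, 3–7 16] → take 1–6 (4); add 1.
Step 5: frontier [2–5 6, 2–3 14, 5–6 14, 3–7 16] → take 2–5 (6); add 5.
Step 6: frontier [2–3 14, 3–5 14, 3–7 16] → take 2–3 (14); add 3.
MST edges: 4–6, 2–6, 2–7, 1–6, 2–5, 2–3; total weight 3+3+2+4+6+14 = 32.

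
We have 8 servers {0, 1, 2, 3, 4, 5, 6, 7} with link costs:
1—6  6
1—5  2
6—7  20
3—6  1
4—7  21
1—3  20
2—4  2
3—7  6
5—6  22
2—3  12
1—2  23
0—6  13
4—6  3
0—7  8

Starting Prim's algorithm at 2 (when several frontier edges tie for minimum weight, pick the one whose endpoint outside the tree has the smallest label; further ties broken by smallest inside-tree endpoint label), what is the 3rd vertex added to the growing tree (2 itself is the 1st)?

6

Prim's algorithm from 2:
Step 1: cheapest edge leaving the tree is 2—4 (2); add 4.
Step 2: cheapest edge leaving the tree is 4—6 (3); add 6.
Step 3: cheapest edge leaving the tree is 3—6 (1); add 3.
Step 4: cheapest edge leaving the tree is 1—6 (6); add 1.
Step 5: cheapest edge leaving the tree is 1—5 (2); add 5.
Step 6: cheapest edge leaving the tree is 3—7 (6); add 7.
Step 7: cheapest edge leaving the tree is 0—7 (8); add 0.
Vertex order: 2, 4, 6, 3, 1, 5, 7, 0. The 3rd vertex is 6.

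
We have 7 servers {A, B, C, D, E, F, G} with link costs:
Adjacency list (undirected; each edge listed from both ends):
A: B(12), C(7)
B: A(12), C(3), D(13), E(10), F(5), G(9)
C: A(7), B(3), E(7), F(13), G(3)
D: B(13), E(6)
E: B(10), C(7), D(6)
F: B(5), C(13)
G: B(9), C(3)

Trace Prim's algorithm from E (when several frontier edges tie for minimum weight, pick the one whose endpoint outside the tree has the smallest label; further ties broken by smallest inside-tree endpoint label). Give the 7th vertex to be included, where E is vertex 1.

Prim's algorithm from E:
Step 1: cheapest edge leaving the tree is D–E (6); add D.
Step 2: cheapest edge leaving the tree is C–E (7); add C.
Step 3: cheapest edge leaving the tree is B–C (3); add B.
Step 4: cheapest edge leaving the tree is C–G (3); add G.
Step 5: cheapest edge leaving the tree is B–F (5); add F.
Step 6: cheapest edge leaving the tree is A–C (7); add A.
Vertex order: E, D, C, B, G, F, A. The 7th vertex is A.

A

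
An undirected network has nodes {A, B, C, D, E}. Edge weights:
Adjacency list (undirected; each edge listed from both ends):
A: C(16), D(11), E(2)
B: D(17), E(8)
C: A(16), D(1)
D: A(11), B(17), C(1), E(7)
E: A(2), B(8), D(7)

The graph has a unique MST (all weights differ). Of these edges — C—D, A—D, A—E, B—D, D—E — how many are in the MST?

3

Sort edges by weight, then run Kruskal:
C—D (1): add. Components now {A} {B} {C,D} {E}
A—E (2): add. Components now {A,E} {B} {C,D}
D—E (7): add. Components now {A,C,D,E} {B}
B—E (8): add. Components now {A,B,C,D,E}
MST edge set: {C—D, A—E, D—E, B—E}.
Of the listed edges, {C—D, A—E, D—E} are in the MST → 3.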